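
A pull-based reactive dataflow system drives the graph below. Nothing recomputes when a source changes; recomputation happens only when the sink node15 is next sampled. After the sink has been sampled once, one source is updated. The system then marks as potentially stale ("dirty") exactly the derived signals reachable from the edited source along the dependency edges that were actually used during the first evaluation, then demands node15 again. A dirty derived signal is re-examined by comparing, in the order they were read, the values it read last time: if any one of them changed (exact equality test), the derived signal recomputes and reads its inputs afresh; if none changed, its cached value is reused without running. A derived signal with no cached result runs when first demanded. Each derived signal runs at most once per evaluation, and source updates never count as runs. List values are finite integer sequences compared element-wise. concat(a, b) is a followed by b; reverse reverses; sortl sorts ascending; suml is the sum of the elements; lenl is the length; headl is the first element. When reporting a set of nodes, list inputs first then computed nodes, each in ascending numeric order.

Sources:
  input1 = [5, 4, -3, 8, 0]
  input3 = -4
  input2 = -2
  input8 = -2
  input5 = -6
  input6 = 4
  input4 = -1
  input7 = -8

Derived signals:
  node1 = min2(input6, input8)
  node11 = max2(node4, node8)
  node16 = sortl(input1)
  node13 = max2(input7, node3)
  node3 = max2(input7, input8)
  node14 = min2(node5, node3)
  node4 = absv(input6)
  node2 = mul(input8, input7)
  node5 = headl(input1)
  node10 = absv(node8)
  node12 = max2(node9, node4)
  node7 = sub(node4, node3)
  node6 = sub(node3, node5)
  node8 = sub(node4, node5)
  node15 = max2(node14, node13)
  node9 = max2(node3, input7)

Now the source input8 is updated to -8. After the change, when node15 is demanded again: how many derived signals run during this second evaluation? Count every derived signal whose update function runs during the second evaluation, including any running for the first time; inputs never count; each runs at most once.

Derived signals that run: node3, node13, node14, node15 — 4 in total.

First evaluation (everything demanded from the output):
  node3 = max2(-8, -2) = -2
  node5 = headl([5, 4, -3, 8, 0]) = 5
  node13 = max2(-8, -2) = -2
  node14 = min2(5, -2) = -2
  node15 = max2(-2, -2) = -2

Propagation after the edit:
  node3: runs — input8 -2->-8; result -8.
  node13: runs — node3 -2->-8; result -8.
  node14: runs — node3 -2->-8; result -8.
  node15: runs — node14 -2->-8; node13 -2->-8; result -8.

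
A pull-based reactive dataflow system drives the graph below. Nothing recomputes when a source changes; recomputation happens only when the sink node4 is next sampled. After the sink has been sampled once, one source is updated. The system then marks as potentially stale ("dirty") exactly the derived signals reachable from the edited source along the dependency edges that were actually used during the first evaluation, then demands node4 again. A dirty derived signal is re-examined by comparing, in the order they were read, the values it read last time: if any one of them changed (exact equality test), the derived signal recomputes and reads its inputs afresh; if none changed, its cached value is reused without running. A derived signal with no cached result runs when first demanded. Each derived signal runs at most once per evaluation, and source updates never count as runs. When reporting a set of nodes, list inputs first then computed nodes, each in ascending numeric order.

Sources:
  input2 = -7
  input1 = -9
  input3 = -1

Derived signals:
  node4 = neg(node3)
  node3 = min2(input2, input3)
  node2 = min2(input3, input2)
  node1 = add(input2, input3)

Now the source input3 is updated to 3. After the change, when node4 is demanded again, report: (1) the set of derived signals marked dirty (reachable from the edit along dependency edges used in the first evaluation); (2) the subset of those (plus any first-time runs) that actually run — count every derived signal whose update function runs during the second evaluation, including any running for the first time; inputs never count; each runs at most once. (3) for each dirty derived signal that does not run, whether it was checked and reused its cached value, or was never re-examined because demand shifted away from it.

Marked dirty: node3, node4.
Derived signals that run: node3 — 1 in total.
Checked but reused from cache: node4.
Key observation: the change is absorbed at node3 — it re-runs but produces the same value, and the output's value is unchanged.

First evaluation (everything demanded from the output):
  node3 = min2(-7, -1) = -7
  node4 = neg(-7) = 7

Propagation after the edit:
  node3: runs — input3 -1->3; result -7 (same value as before).
  node4: checked — values it read are unchanged (node3 unchanged); reused cached 7 without running.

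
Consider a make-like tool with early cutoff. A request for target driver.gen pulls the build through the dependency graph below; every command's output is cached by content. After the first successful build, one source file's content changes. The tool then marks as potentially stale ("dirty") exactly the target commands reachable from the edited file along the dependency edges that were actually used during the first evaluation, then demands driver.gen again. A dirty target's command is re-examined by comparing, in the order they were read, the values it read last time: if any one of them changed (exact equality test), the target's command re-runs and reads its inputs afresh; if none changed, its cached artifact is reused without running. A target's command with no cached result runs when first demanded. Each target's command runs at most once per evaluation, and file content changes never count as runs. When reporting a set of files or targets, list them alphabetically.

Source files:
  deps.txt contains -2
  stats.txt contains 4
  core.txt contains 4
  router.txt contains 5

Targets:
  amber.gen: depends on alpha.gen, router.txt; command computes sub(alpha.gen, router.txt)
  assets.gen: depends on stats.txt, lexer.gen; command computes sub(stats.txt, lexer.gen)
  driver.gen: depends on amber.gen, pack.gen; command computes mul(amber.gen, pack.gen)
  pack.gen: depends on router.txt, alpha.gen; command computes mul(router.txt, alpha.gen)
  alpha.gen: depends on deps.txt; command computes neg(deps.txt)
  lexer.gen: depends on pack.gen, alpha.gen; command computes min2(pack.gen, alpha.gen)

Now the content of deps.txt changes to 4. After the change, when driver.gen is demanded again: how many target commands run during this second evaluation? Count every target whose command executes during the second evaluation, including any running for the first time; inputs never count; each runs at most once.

4 target commands run: alpha.gen, amber.gen, driver.gen, pack.gen.

First demand of the output computes:
  alpha.gen = neg(-2) = 2
  amber.gen = sub(2, 5) = -3
  pack.gen = mul(5, 2) = 10
  driver.gen = mul(-3, 10) = -30

After the edit, cleaning proceeds:
  alpha.gen: a read changed (deps.txt -2->4) — executes, giving -4.
  amber.gen: a read changed (alpha.gen 2->-4) — executes, giving -9.
  pack.gen: a read changed (alpha.gen 2->-4) — executes, giving -20.
  driver.gen: a read changed (amber.gen -3->-9; pack.gen 10->-20) — executes, giving 180.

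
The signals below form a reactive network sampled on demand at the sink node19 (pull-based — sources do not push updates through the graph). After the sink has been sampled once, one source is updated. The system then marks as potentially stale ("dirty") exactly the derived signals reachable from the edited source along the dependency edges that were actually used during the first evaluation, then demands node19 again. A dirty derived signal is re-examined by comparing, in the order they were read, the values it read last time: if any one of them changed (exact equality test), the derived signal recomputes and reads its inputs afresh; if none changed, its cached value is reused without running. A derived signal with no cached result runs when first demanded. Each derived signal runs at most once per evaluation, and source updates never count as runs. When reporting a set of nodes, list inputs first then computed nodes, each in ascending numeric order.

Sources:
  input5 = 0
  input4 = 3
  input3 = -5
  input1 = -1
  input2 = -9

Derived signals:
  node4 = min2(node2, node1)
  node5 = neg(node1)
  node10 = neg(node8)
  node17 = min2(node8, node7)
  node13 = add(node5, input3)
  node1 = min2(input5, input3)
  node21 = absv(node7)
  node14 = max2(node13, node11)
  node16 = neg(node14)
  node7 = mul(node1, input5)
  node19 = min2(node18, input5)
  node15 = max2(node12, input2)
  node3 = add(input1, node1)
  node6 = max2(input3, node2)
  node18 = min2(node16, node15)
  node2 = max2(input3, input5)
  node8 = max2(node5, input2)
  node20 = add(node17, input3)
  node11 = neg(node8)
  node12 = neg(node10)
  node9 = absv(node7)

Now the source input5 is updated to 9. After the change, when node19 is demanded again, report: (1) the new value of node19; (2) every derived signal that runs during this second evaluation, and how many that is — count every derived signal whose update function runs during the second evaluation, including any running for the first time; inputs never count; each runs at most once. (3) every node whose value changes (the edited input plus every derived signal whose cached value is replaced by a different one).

Initial pass — values computed on the first demand:
  node1 = min2(0, -5) = -5
  node5 = neg(-5) = 5
  node8 = max2(5, -9) = 5
  node10 = neg(5) = -5
  node11 = neg(5) = -5
  node12 = neg(-5) = 5
  node13 = add(5, -5) = 0
  node14 = max2(0, -5) = 0
  node15 = max2(5, -9) = 5
  node16 = neg(0) = 0
  node18 = min2(0, 5) = 0
  node19 = min2(0, 0) = 0

Second demand — change propagation:
  node1: re-runs because input5 0->9; new result -5 (unchanged).
  node5: re-examined; everything it read last time is the same (node1 unchanged) — cache 5 kept, no run.
  node8: re-examined; everything it read last time is the same (node5 unchanged, input2 unchanged) — cache 5 kept, no run.
  node10: re-examined; everything it read last time is the same (node8 unchanged) — cache -5 kept, no run.
  node11: re-examined; everything it read last time is the same (node8 unchanged) — cache -5 kept, no run.
  node12: re-examined; everything it read last time is the same (node10 unchanged) — cache 5 kept, no run.
  node13: re-examined; everything it read last time is the same (node5 unchanged, input3 unchanged) — cache 0 kept, no run.
  node14: re-examined; everything it read last time is the same (node13 unchanged, node11 unchanged) — cache 0 kept, no run.
  node15: re-examined; everything it read last time is the same (node12 unchanged, input2 unchanged) — cache 5 kept, no run.
  node16: re-examined; everything it read last time is the same (node14 unchanged) — cache 0 kept, no run.
  node18: re-examined; everything it read last time is the same (node16 unchanged, node15 unchanged) — cache 0 kept, no run.
  node19: re-runs because input5 0->9; new result 0 (unchanged).

The important point: at node5 every value read last time is unchanged, so the dirty flag clears without a run.

node19 now evaluates to 0.
Run set: node1, node19 (2 run).
Changed values: input5.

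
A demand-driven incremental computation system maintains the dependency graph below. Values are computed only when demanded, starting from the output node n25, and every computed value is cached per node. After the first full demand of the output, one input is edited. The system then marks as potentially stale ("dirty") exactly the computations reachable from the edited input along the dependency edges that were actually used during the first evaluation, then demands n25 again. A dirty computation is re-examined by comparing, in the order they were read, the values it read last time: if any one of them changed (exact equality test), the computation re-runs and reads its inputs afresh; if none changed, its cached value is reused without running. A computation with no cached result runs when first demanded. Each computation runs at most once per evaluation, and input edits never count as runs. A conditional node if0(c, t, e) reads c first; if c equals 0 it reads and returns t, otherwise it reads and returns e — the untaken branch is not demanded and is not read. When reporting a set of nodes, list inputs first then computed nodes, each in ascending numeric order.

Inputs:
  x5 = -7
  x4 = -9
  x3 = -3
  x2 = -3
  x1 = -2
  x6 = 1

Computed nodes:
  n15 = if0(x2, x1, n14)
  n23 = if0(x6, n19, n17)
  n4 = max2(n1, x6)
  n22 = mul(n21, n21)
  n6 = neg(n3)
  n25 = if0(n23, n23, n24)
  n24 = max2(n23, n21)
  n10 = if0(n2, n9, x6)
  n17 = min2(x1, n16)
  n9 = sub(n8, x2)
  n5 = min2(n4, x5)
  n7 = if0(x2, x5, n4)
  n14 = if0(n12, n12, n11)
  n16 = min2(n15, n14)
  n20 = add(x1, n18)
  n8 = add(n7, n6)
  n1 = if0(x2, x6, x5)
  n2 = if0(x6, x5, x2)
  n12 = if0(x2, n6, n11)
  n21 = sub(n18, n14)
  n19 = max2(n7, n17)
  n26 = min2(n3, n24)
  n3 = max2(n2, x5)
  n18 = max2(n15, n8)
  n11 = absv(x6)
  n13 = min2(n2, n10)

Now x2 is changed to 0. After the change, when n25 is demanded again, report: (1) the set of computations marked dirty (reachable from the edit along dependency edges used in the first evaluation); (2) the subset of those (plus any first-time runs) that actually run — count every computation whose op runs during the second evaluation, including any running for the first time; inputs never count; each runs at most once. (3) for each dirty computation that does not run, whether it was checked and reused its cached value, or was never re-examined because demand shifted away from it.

Marked dirty: n1, n2, n3, n4, n6, n7, n8, n12, n14, n15, n16, n17, n18, n21, n23, n24, n25.
Computations that run: n2, n3, n6, n7, n8, n12, n14, n15, n16, n17, n18, n21, n24, n25 — 14 in total.
Checked but reused from cache: n23.
Never re-examined (demand shifted away): n1, n4.
Key observation: a condition flipped, so demand moved to the other branch — n1, n4 are never re-examined.

First evaluation (everything demanded from the output):
  n1 = if0(x2=-3 -> else branch x5) = -7
  n2 = if0(x6=1 -> else branch x2) = -3
  n3 = max2(-3, -7) = -3
  n4 = max2(-7, 1) = 1
  n6 = neg(-3) = 3
  n7 = if0(x2=-3 -> else branch n4) = 1
  n8 = add(1, 3) = 4
  n11 = absv(1) = 1
  n12 = if0(x2=-3 -> else branch n11) = 1
  n14 = if0(n12=1 -> else branch n11) = 1
  n15 = if0(x2=-3 -> else branch n14) = 1
  n16 = min2(1, 1) = 1
  n17 = min2(-2, 1) = -2
  n18 = max2(1, 4) = 4
  n21 = sub(4, 1) = 3
  n23 = if0(x6=1 -> else branch n17) = -2
  n24 = max2(-2, 3) = 3
  n25 = if0(n23=-2 -> else branch n24) = 3

Propagation after the edit:
  n1: marked dirty but never re-examined — demand shifted away from it.
  n2: runs — x2 -3->0; result 0.
  n3: runs — n2 -3->0; result 0.
  n4: marked dirty but never re-examined — demand shifted away from it.
  n6: runs — n3 -3->0; result 0.
  n7: runs — x2 -3->0; result -7.
  n8: runs — n7 1->-7; n6 3->0; result -7.
  n12: runs — x2 -3->0; result 0.
  n14: runs — n12 1->0; result 0.
  n15: runs — x2 -3->0; n14 1->0; result -2.
  n16: runs — n15 1->-2; n14 1->0; result -2.
  n17: runs — n16 1->-2; result -2 (same value as before).
  n18: runs — n15 1->-2; n8 4->-7; result -2.
  n21: runs — n18 4->-2; n14 1->0; result -2.
  n23: checked — values it read are unchanged (x6 unchanged, n17 unchanged); reused cached -2 without running.
  n24: runs — n21 3->-2; result -2.
  n25: runs — n24 3->-2; result -2.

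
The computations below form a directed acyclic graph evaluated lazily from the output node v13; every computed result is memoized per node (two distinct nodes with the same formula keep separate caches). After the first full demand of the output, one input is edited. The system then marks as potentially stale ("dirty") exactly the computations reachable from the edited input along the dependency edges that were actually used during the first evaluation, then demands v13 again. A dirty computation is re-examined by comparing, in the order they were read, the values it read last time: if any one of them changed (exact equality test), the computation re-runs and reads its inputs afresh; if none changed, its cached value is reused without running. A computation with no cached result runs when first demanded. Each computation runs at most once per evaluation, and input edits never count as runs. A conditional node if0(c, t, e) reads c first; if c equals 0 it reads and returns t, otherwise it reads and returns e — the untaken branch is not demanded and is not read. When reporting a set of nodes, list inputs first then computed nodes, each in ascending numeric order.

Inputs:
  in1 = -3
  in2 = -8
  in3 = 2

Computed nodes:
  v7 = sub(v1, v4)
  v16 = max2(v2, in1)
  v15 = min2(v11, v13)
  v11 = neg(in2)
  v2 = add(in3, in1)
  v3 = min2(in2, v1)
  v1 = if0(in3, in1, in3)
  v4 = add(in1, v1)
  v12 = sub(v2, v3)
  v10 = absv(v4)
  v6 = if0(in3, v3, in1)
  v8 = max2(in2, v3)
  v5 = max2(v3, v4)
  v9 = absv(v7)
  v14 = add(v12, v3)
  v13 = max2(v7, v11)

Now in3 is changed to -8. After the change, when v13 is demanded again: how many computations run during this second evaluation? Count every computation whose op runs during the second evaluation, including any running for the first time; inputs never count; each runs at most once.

First demand of the output computes:
  v1 = if0(in3=2 -> else branch in3) = 2
  v4 = add(-3, 2) = -1
  v7 = sub(2, -1) = 3
  v11 = neg(-8) = 8
  v13 = max2(3, 8) = 8

After the edit, cleaning proceeds:
  v1: a read changed (in3 2->-8; in3 2->-8) — executes, giving -8.
  v4: a read changed (v1 2->-8) — executes, giving -11.
  v7: a read changed (v1 2->-8; v4 -1->-11) — executes, giving 3 — identical to its old value.
  v13: dirty, but its reads are unchanged (v7 unchanged, v11 unchanged); cached 8 stands.

Note the absorption at v7: it re-runs yet its value is the same, leaving the output's value untouched.

3 computations run: v1, v4, v7.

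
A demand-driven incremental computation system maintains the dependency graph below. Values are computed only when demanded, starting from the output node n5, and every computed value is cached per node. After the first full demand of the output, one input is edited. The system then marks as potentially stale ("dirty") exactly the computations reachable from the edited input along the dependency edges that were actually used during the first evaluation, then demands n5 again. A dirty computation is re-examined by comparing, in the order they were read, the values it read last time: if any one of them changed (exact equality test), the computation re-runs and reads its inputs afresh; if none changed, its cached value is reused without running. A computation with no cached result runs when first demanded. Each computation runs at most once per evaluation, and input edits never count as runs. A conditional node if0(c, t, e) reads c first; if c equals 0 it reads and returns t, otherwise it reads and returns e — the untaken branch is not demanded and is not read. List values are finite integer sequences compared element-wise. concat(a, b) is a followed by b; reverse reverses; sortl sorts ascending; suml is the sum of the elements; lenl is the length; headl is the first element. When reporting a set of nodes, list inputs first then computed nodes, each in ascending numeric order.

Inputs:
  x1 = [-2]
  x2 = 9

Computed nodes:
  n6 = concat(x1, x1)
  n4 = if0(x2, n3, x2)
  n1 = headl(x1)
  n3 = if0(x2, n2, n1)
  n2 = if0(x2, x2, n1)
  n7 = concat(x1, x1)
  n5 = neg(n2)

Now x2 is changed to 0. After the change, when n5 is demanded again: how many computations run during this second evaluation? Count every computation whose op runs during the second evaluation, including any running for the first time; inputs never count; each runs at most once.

Computations that run: n2, n5 — 2 in total.

First evaluation (everything demanded from the output):
  n1 = headl([-2]) = -2
  n2 = if0(x2=9 -> else branch n1) = -2
  n5 = neg(-2) = 2

Propagation after the edit:
  n2: runs — x2 9->0; result 0.
  n5: runs — n2 -2->0; result 0.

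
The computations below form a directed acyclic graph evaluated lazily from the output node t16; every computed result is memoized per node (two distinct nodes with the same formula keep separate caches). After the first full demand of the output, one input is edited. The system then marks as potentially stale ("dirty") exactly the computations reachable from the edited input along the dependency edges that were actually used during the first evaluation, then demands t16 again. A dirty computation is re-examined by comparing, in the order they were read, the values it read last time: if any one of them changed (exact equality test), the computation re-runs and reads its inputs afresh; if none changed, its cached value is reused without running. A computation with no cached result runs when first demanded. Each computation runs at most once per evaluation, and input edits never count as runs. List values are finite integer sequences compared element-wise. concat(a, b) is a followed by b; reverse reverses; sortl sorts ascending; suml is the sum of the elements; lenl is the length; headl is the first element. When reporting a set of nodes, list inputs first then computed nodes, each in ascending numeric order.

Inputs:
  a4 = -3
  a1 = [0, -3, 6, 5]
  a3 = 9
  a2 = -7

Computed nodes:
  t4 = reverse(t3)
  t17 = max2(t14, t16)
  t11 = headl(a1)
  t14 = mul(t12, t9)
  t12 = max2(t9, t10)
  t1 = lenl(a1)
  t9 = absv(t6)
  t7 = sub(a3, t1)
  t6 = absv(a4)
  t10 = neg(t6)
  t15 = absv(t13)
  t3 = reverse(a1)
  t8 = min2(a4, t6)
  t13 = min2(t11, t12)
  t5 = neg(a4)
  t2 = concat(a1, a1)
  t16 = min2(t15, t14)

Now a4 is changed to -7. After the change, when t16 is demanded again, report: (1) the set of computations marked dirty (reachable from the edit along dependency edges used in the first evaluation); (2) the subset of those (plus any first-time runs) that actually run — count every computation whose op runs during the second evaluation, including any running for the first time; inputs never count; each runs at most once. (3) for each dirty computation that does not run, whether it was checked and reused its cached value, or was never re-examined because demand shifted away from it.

The edit dirties: t6, t9, t10, t12, t13, t14, t15, t16.
7 computations run: t6, t9, t10, t12, t13, t14, t16.
Cache hits after checking: t15.
Note where the cutoff bites: t15 is checked, finds nothing changed, and keeps its cache.

First demand of the output computes:
  t6 = absv(-3) = 3
  t9 = absv(3) = 3
  t10 = neg(3) = -3
  t11 = headl([0, -3, 6, 5]) = 0
  t12 = max2(3, -3) = 3
  t13 = min2(0, 3) = 0
  t14 = mul(3, 3) = 9
  t15 = absv(0) = 0
  t16 = min2(0, 9) = 0

After the edit, cleaning proceeds:
  t6: a read changed (a4 -3->-7) — executes, giving 7.
  t9: a read changed (t6 3->7) — executes, giving 7.
  t10: a read changed (t6 3->7) — executes, giving -7.
  t12: a read changed (t9 3->7; t10 -3->-7) — executes, giving 7.
  t13: a read changed (t12 3->7) — executes, giving 0 — identical to its old value.
  t14: a read changed (t12 3->7; t9 3->7) — executes, giving 49.
  t15: dirty, but its reads are unchanged (t13 unchanged); cached 0 stands.
  t16: a read changed (t14 9->49) — executes, giving 0 — identical to its old value.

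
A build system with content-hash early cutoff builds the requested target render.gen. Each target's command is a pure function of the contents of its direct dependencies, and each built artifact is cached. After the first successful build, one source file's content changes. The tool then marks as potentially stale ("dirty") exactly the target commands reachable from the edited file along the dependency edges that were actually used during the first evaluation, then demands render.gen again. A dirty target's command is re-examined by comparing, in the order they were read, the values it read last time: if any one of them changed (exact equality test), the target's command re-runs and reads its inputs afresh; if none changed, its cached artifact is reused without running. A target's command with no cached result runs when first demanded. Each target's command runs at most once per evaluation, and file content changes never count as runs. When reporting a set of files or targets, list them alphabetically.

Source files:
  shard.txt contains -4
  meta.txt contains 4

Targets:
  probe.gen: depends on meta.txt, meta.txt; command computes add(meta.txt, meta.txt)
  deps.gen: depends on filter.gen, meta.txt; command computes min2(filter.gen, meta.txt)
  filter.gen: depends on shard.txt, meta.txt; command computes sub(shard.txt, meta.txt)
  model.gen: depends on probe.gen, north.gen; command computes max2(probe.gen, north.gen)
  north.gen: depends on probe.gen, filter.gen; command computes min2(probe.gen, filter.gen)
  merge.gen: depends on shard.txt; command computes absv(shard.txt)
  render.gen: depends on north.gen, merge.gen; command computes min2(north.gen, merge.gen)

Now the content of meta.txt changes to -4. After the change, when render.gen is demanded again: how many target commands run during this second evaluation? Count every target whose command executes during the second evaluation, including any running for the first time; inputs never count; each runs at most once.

Target commands that run: filter.gen, north.gen, probe.gen — 3 in total.
Key observation: the change is absorbed at north.gen — it re-runs but produces the same value, and the output's value is unchanged.

First evaluation (everything demanded from the output):
  filter.gen = sub(-4, 4) = -8
  merge.gen = absv(-4) = 4
  probe.gen = add(4, 4) = 8
  north.gen = min2(8, -8) = -8
  render.gen = min2(-8, 4) = -8

Propagation after the edit:
  filter.gen: runs — meta.txt 4->-4; result 0.
  probe.gen: runs — meta.txt 4->-4; meta.txt 4->-4; result -8.
  north.gen: runs — probe.gen 8->-8; filter.gen -8->0; result -8 (same value as before).
  render.gen: checked — values it read are unchanged (north.gen unchanged, merge.gen unchanged); reused cached -8 without running.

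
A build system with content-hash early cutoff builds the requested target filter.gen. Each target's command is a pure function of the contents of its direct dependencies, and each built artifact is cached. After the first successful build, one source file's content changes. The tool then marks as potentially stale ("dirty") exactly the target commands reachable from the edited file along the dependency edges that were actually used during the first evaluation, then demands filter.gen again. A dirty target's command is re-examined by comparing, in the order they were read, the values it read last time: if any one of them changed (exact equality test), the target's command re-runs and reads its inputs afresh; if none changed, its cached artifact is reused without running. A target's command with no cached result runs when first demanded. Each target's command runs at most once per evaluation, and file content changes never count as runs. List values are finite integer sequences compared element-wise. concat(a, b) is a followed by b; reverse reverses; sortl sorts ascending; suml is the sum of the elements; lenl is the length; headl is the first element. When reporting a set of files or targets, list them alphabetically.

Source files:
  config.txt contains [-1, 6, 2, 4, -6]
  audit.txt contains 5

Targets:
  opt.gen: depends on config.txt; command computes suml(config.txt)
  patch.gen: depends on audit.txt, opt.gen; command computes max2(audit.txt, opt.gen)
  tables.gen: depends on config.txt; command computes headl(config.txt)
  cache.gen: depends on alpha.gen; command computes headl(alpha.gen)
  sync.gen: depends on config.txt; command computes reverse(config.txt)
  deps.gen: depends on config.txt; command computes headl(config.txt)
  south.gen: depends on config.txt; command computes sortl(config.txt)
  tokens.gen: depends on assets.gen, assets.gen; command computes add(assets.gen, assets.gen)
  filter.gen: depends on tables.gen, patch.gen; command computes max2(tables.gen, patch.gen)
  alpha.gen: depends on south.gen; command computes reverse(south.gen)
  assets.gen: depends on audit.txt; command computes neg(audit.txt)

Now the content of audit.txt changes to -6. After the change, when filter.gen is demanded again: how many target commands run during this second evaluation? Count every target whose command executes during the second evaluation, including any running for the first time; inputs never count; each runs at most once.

First evaluation (everything demanded from the output):
  opt.gen = suml([-1, 6, 2, 4, -6]) = 5
  patch.gen = max2(5, 5) = 5
  tables.gen = headl([-1, 6, 2, 4, -6]) = -1
  filter.gen = max2(-1, 5) = 5

Propagation after the edit:
  patch.gen: runs — audit.txt 5->-6; result 5 (same value as before).
  filter.gen: checked — values it read are unchanged (tables.gen unchanged, patch.gen unchanged); reused cached 5 without running.

Key observation: the change is absorbed at patch.gen — it re-runs but produces the same value, and the output's value is unchanged.

Target commands that run: patch.gen — 1 in total.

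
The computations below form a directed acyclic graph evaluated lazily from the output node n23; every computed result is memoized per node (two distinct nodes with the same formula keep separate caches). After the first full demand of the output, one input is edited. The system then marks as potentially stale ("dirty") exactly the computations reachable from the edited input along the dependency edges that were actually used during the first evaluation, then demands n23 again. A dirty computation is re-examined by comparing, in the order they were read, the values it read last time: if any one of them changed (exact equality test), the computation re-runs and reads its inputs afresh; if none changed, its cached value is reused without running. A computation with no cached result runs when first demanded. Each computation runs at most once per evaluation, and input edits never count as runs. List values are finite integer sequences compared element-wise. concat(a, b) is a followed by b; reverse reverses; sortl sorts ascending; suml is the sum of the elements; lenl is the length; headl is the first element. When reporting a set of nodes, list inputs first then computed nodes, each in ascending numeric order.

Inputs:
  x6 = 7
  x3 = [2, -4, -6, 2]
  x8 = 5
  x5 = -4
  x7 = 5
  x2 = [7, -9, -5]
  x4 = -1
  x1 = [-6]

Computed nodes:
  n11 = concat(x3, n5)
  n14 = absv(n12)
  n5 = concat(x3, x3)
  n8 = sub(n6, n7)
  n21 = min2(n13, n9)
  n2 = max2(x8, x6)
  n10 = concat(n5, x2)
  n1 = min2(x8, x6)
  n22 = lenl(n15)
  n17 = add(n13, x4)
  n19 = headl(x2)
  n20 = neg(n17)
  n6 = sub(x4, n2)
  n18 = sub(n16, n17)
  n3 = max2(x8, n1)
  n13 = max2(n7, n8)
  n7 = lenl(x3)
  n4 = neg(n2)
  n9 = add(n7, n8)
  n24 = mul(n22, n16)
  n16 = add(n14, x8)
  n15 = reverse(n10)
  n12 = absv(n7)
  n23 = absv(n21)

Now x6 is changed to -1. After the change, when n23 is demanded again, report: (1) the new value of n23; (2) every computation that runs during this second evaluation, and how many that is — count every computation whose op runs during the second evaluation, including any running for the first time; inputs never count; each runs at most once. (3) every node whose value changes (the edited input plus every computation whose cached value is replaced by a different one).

First demand of the output computes:
  n2 = max2(5, 7) = 7
  n6 = sub(-1, 7) = -8
  n7 = lenl([2, -4, -6, 2]) = 4
  n8 = sub(-8, 4) = -12
  n9 = add(4, -12) = -8
  n13 = max2(4, -12) = 4
  n21 = min2(4, -8) = -8
  n23 = absv(-8) = 8

After the edit, cleaning proceeds:
  n2: a read changed (x6 7->-1) — executes, giving 5.
  n6: a read changed (n2 7->5) — executes, giving -6.
  n8: a read changed (n6 -8->-6) — executes, giving -10.
  n9: a read changed (n8 -12->-10) — executes, giving -6.
  n13: a read changed (n8 -12->-10) — executes, giving 4 — identical to its old value.
  n21: a read changed (n9 -8->-6) — executes, giving -6.
  n23: a read changed (n21 -8->-6) — executes, giving 6.

Demanding n23 again yields 6.
7 computations run: n2, n6, n8, n9, n13, n21, n23.
The nodes whose values change: x6, n2, n6, n8, n9, n21, n23.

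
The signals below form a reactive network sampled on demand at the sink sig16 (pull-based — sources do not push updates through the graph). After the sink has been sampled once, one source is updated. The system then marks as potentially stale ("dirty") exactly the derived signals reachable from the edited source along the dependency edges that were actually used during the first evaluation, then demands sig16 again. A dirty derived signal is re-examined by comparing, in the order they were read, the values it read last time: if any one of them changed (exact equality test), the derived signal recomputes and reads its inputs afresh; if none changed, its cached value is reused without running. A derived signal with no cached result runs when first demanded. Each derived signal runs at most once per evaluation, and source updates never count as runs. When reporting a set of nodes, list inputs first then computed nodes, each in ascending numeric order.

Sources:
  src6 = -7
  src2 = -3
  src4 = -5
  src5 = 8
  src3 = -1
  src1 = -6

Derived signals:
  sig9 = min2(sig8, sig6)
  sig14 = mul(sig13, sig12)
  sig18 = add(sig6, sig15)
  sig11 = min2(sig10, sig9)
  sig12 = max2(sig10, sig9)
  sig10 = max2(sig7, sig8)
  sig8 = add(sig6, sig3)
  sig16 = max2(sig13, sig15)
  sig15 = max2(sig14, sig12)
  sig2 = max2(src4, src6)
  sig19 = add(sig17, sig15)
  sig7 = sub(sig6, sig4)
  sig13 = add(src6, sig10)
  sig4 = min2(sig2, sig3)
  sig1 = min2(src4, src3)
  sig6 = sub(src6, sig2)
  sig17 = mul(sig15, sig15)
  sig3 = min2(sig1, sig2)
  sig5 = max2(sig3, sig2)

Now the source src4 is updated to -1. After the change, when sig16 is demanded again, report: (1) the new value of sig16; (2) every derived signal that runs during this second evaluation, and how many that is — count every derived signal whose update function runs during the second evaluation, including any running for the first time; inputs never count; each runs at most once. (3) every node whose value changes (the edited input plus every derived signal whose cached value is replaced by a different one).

Initial pass — values computed on the first demand:
  sig1 = min2(-5, -1) = -5
  sig2 = max2(-5, -7) = -5
  sig3 = min2(-5, -5) = -5
  sig4 = min2(-5, -5) = -5
  sig6 = sub(-7, -5) = -2
  sig7 = sub(-2, -5) = 3
  sig8 = add(-2, -5) = -7
  sig9 = min2(-7, -2) = -7
  sig10 = max2(3, -7) = 3
  sig12 = max2(3, -7) = 3
  sig13 = add(-7, 3) = -4
  sig14 = mul(-4, 3) = -12
  sig15 = max2(-12, 3) = 3
  sig16 = max2(-4, 3) = 3

Second demand — change propagation:
  sig1: re-runs because src4 -5->-1; new result -1.
  sig2: re-runs because src4 -5->-1; new result -1.
  sig3: re-runs because sig1 -5->-1; sig2 -5->-1; new result -1.
  sig4: re-runs because sig2 -5->-1; sig3 -5->-1; new result -1.
  sig6: re-runs because sig2 -5->-1; new result -6.
  sig7: re-runs because sig6 -2->-6; sig4 -5->-1; new result -5.
  sig8: re-runs because sig6 -2->-6; sig3 -5->-1; new result -7 (unchanged).
  sig9: re-runs because sig6 -2->-6; new result -7 (unchanged).
  sig10: re-runs because sig7 3->-5; new result -5.
  sig12: re-runs because sig10 3->-5; new result -5.
  sig13: re-runs because sig10 3->-5; new result -12.
  sig14: re-runs because sig13 -4->-12; sig12 3->-5; new result 60.
  sig15: re-runs because sig14 -12->60; sig12 3->-5; new result 60.
  sig16: re-runs because sig13 -4->-12; sig15 3->60; new result 60.

sig16 now evaluates to 60.
Run set: sig1, sig2, sig3, sig4, sig6, sig7, sig8, sig9, sig10, sig12, sig13, sig14, sig15, sig16 (14 run).
Changed values: src4, sig1, sig2, sig3, sig4, sig6, sig7, sig10, sig12, sig13, sig14, sig15, sig16.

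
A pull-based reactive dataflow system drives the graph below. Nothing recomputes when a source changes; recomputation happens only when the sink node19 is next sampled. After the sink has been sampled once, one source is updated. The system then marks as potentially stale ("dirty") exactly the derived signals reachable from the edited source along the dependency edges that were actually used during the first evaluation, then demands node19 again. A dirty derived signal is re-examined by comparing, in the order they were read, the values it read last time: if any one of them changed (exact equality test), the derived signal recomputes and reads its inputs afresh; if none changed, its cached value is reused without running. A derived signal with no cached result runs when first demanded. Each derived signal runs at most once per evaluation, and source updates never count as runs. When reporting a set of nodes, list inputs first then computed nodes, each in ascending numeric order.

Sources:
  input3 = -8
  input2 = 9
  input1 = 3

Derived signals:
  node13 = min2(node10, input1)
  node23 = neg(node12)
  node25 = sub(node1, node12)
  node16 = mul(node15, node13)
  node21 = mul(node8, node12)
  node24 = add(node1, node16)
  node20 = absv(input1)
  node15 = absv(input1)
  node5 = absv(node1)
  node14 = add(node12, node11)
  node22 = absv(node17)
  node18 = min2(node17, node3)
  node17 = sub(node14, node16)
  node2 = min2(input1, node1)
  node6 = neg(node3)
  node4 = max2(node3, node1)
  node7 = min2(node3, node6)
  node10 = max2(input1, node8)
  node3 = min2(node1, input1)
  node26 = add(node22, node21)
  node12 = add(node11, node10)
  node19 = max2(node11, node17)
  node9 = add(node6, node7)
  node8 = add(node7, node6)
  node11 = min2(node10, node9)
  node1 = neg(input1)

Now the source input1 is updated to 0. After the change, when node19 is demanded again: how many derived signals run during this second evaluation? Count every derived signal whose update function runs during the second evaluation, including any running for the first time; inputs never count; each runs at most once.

Derived signals that run: node1, node3, node6, node7, node8, node9, node10, node11, node12, node13, node14, node15, node16, node17, node19 — 15 in total.

First evaluation (everything demanded from the output):
  node1 = neg(3) = -3
  node3 = min2(-3, 3) = -3
  node6 = neg(-3) = 3
  node7 = min2(-3, 3) = -3
  node8 = add(-3, 3) = 0
  node9 = add(3, -3) = 0
  node10 = max2(3, 0) = 3
  node11 = min2(3, 0) = 0
  node12 = add(0, 3) = 3
  node13 = min2(3, 3) = 3
  node14 = add(3, 0) = 3
  node15 = absv(3) = 3
  node16 = mul(3, 3) = 9
  node17 = sub(3, 9) = -6
  node19 = max2(0, -6) = 0

Propagation after the edit:
  node1: runs — input1 3->0; result 0.
  node3: runs — node1 -3->0; input1 3->0; result 0.
  node6: runs — node3 -3->0; result 0.
  node7: runs — node3 -3->0; node6 3->0; result 0.
  node8: runs — node7 -3->0; node6 3->0; result 0 (same value as before).
  node9: runs — node6 3->0; node7 -3->0; result 0 (same value as before).
  node10: runs — input1 3->0; result 0.
  node11: runs — node10 3->0; result 0 (same value as before).
  node12: runs — node10 3->0; result 0.
  node13: runs — node10 3->0; input1 3->0; result 0.
  node14: runs — node12 3->0; result 0.
  node15: runs — input1 3->0; result 0.
  node16: runs — node15 3->0; node13 3->0; result 0.
  node17: runs — node14 3->0; node16 9->0; result 0.
  node19: runs — node17 -6->0; result 0 (same value as before).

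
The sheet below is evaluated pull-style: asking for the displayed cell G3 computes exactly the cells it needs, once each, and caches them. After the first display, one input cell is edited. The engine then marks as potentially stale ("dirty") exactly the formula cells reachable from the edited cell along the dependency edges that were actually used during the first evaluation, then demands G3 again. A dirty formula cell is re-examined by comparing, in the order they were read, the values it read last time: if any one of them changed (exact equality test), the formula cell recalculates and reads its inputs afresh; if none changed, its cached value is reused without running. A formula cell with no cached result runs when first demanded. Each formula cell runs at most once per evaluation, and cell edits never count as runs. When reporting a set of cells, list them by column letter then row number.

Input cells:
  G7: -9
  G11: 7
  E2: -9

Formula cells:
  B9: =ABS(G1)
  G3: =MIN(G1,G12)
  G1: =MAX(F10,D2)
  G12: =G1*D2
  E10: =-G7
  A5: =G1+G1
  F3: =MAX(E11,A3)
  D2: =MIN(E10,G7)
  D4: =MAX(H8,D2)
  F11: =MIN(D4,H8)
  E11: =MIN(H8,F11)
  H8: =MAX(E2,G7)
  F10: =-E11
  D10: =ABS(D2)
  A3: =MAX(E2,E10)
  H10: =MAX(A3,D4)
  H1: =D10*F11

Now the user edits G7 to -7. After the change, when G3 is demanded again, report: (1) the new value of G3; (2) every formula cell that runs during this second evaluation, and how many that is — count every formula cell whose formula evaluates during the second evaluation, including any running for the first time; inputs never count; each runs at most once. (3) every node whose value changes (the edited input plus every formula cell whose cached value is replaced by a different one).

Demanding G3 again yields -49.
10 formula cells run: D2, D4, E10, E11, F10, F11, G1, G3, G12, H8.
The nodes whose values change: D2, D4, E10, E11, F10, F11, G1, G3, G7, G12, H8.

First demand of the output computes:
  E10 = -(-9) = 9
  D2 = MIN(9, -9) = -9
  H8 = MAX(-9, -9) = -9
  D4 = MAX(-9, -9) = -9
  F11 = MIN(-9, -9) = -9
  E11 = MIN(-9, -9) = -9
  F10 = -(-9) = 9
  G1 = MAX(9, -9) = 9
  G12 = 9 * -9 = -81
  G3 = MIN(9, -81) = -81

After the edit, cleaning proceeds:
  E10: a read changed (G7 -9->-7) — executes, giving 7.
  D2: a read changed (E10 9->7; G7 -9->-7) — executes, giving -7.
  H8: a read changed (G7 -9->-7) — executes, giving -7.
  D4: a read changed (H8 -9->-7; D2 -9->-7) — executes, giving -7.
  F11: a read changed (D4 -9->-7; H8 -9->-7) — executes, giving -7.
  E11: a read changed (H8 -9->-7; F11 -9->-7) — executes, giving -7.
  F10: a read changed (E11 -9->-7) — executes, giving 7.
  G1: a read changed (F10 9->7; D2 -9->-7) — executes, giving 7.
  G12: a read changed (G1 9->7; D2 -9->-7) — executes, giving -49.
  G3: a read changed (G1 9->7; G12 -81->-49) — executes, giving -49.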